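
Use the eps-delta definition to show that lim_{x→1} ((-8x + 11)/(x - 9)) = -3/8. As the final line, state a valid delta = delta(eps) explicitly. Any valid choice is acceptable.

Fix eps > 0. We want delta > 0 with 0 < |x − 1| < delta ⇒ |(-8x + 11)/(x - 9) + 3/8| < eps.
Combining over a common denominator, (-8x + 11)/(x - 9) + 3/8 = [(-8x + 11)·(-8) − 3·(x - 9)] / [(-8)·(x - 9)] = 61(x − 1) / ((-8)(x - 9)).
So |(-8x + 11)/(x - 9) + 3/8| = 61|x − 1| / (8·|x − 9|).
Restrict delta ≤ 4. Then |x − 1| < 4 gives |x − 9| = |(x − 1) + (-8)| ≥ 8 − 4 = 4.
Hence |(-8x + 11)/(x - 9) + 3/8| < 61|x − 1|/(8·4) = (61/32)|x − 1|, which is < eps once |x − 1| < (32/61)eps.
Take delta = min(4, (32/61)eps). Then 0 < |x − 1| < delta forces both bounds, so |(-8x + 11)/(x - 9) + 3/8| < eps.

delta = min(4, (32/61)eps)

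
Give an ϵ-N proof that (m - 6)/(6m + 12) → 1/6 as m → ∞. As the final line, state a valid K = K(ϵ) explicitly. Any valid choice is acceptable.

Fix ϵ > 0. For m ≥ 1, |(m - 6)/(6m + 12) − (1/6)| = |-48|/(6(6m + 12)) = 48/(6(6m + 12)).
Since 6m + 12 ≥ 6m for m ≥ 1, this is ≤ 48/(6·6m) = (4/3)/m.
So |(m - 6)/(6m + 12) − (1/6)| < ϵ whenever m > (4/3)/ϵ.
Take K = (4/3)/ϵ. If m > K then |(m - 6)/(6m + 12) − (1/6)| ≤ (4/3)/m < ϵ.

K = (4/3)/ϵ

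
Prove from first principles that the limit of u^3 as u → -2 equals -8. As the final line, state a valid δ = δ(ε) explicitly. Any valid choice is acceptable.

Suppose ε > 0. We seek δ > 0 with 0 < |u + 2| < δ ⇒ |u^3 + 8| < ε.
Factor: u^3 + 8 = (u + 2)(u^2 - 2u + 4), so |u^3 + 8| = |u + 2|·|u^2 - 2u + 4|.
Restrict δ ≤ 1. Then |u + 2| < 1 gives |u| < 3, so by the triangle inequality |u^2 - 2u + 4| ≤ 3^2 + 2·3 + 4 = 19.
Hence |u^3 + 8| ≤ 19|u + 2|, which is < ε once |u + 2| < ε/19.
Take δ = min(1, ε/19). If 0 < |u + 2| < δ then both bounds hold and |u^3 + 8| ≤ 19|u + 2| < 19·(ε/19) = ε.

δ = min(1, ε/19)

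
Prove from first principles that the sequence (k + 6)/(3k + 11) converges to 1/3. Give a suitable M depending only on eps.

Let eps > 0. For k ≥ 1, |(k + 6)/(3k + 11) − (1/3)| = |7|/(3(3k + 11)) = 7/(3(3k + 11)).
Since 3k + 11 ≥ 3k for k ≥ 1, this is ≤ 7/(3·3k) = (7/9)/k.
So |(k + 6)/(3k + 11) − (1/3)| < eps whenever k > (7/9)/eps.
Take M = (7/9)/eps. If k > M then |(k + 6)/(3k + 11) − (1/3)| ≤ (7/9)/k < eps.

M = (7/9)/eps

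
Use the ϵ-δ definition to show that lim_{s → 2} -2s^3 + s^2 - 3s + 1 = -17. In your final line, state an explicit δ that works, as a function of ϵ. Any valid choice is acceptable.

Let ϵ > 0. We want δ > 0 such that 0 < |s − 2| < δ implies |(-2s^3 + s^2 - 3s + 1) + 17| < ϵ.
(-2s^3 + s^2 - 3s + 1) + 17 = -2s^3 + s^2 - 3s + 18 = (s − 2)(-2s^2 - 3s - 9).
So |(-2s^3 + s^2 - 3s + 1) + 17| = |s − 2|·|-2s^2 - 3s - 9|.
Assume first that |s − 2| < 1, so |s| < 3. Then |-2s^2 - 3s - 9| ≤ 2·3^2 + 3·3 + 9 = 36.
Hence |(-2s^3 + s^2 - 3s + 1) + 17| ≤ 36|s − 2| < ϵ provided |s − 2| < ϵ/36.
Choosing δ = min(1, ϵ/36) ensures both conditions, hence |(-2s^3 + s^2 - 3s + 1) + 17| < ϵ.

δ = min(1, ϵ/36)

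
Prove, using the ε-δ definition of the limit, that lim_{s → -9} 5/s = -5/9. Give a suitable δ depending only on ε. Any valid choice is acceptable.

δ = min(9/2, (81/10)ε)

Let ε > 0. We seek δ > 0 such that 0 < |s + 9| < δ implies |5/s + 5/9| < ε.
|5/s + 5/9| = 5·|-9 − s|/(9·|s|) = 5|s + 9|/(9|s|).
Require δ ≤ 9/2 so that |s| > 9 − 9/2 = 9/2, hence 9|s| > 81/2.
Then |5/s + 5/9| < 5|s + 9|/(81/2), which is < ε when |s + 9| < (81/10)ε.
Take δ = min(9/2, (81/10)ε). Then 0 < |s + 9| < δ gives both |s + 9| < 9/2 and |s + 9| < (81/10)ε, so |5/s + 5/9| < ε.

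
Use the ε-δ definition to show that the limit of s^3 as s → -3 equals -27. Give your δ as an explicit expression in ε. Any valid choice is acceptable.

Let ε > 0 be given. We seek δ > 0 with 0 < |s + 3| < δ ⇒ |s^3 + 27| < ε.
Factor: s^3 + 27 = (s + 3)(s^2 - 3s + 9), so |s^3 + 27| = |s + 3|·|s^2 - 3s + 9|.
Restrict δ ≤ 2. Then |s + 3| < 2 gives |s| < 5, so by the triangle inequality |s^2 - 3s + 9| ≤ 5^2 + 3·5 + 9 = 49.
Hence |s^3 + 27| ≤ 49|s + 3|, which is < ε once |s + 3| < ε/49.
Take δ = min(2, ε/49). If 0 < |s + 3| < δ then both bounds hold and |s^3 + 27| ≤ 49|s + 3| < 49·(ε/49) = ε.

δ = min(2, ε/49)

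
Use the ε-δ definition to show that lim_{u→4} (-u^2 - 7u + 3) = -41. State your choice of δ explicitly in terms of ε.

δ = min(2, ε/17)

Let ε > 0 be given. We want δ > 0 such that 0 < |u − 4| < δ implies |(-u^2 - 7u + 3) + 41| < ε.
(-u^2 - 7u + 3) + 41 = -u^2 - 7u + 44 = (u − 4)(-u - 11).
So |(-u^2 - 7u + 3) + 41| = |u − 4|·|-u - 11|.
Require δ ≤ 2. Then |u − 4| < 2 gives |u| < 6, and by the triangle inequality |-u - 11| ≤ 6 + 11 = 17.
Hence |(-u^2 - 7u + 3) + 41| ≤ 17|u − 4| < ε provided |u − 4| < ε/17.
Choosing δ = min(2, ε/17) ensures both conditions, hence |(-u^2 - 7u + 3) + 41| < ε.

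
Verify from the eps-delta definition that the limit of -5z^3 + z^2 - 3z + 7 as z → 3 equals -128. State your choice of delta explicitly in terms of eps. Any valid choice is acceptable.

delta = min(1, eps/181)

Let eps > 0 be given. We want delta > 0 such that 0 < |z − 3| < delta implies |(-5z^3 + z^2 - 3z + 7) + 128| < eps.
(-5z^3 + z^2 - 3z + 7) + 128 = -5z^3 + z^2 - 3z + 135 = (z − 3)(-5z^2 - 14z - 45).
So |(-5z^3 + z^2 - 3z + 7) + 128| = |z − 3|·|-5z^2 - 14z - 45|.
Require delta ≤ 1. Then |z − 3| < 1 gives |z| < 4, and by the triangle inequality |-5z^2 - 14z - 45| ≤ 5·4^2 + 14·4 + 45 = 181.
Hence |(-5z^3 + z^2 - 3z + 7) + 128| ≤ 181|z − 3| < eps provided |z − 3| < eps/181.
Choosing delta = min(1, eps/181) ensures both conditions, hence |(-5z^3 + z^2 - 3z + 7) + 128| < eps.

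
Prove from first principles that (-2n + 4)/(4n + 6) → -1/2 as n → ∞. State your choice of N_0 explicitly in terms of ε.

Fix ε > 0. For n ≥ 1, |(-2n + 4)/(4n + 6) + 1/2| = |28|/(4(4n + 6)) = 28/(4(4n + 6)).
Since 4n + 6 ≥ 4n for n ≥ 1, this is ≤ 28/(4·4n) = (7/4)/n.
So |(-2n + 4)/(4n + 6) + 1/2| < ε whenever n > (7/4)/ε.
Take N_0 = (7/4)/ε. If n > N_0 then |(-2n + 4)/(4n + 6) + 1/2| ≤ (7/4)/n < ε.

N_0 = (7/4)/ε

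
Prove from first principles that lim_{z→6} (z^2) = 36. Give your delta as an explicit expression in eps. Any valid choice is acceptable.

Let eps > 0. We seek delta > 0 with 0 < |z − 6| < delta ⇒ |z^2 − 36| < eps.
Factor: z^2 − 36 = (z − 6)(z + 6), so |z^2 − 36| = |z − 6|·|z + 6|.
Restrict delta ≤ 2. Then |z − 6| < 2 gives |z| < 8, so by the triangle inequality |z + 6| ≤ 8 + 6 = 14.
Hence |z^2 − 36| ≤ 14|z − 6|, which is < eps once |z − 6| < eps/14.
Take delta = min(2, eps/14). If 0 < |z − 6| < delta then both bounds hold and |z^2 − 36| ≤ 14|z − 6| < 14·(eps/14) = eps.

delta = min(2, eps/14)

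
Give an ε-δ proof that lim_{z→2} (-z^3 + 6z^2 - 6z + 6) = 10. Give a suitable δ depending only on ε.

δ = min(1, ε/23)

Let ε > 0. We want δ > 0 such that 0 < |z − 2| < δ implies |(-z^3 + 6z^2 - 6z + 6) − 10| < ε.
(-z^3 + 6z^2 - 6z + 6) − 10 = -z^3 + 6z^2 - 6z - 4 = (z − 2)(-z^2 + 4z + 2).
So |(-z^3 + 6z^2 - 6z + 6) − 10| = |z − 2|·|-z^2 + 4z + 2|.
Require δ ≤ 1. Then |z − 2| < 1 gives |z| < 3, and by the triangle inequality |-z^2 + 4z + 2| ≤ 3^2 + 4·3 + 2 = 23.
Hence |(-z^3 + 6z^2 - 6z + 6) − 10| ≤ 23|z − 2| < ε provided |z − 2| < ε/23.
Take δ = min(1, ε/23). Then 0 < |z − 2| < δ gives both |z − 2| < 1 and |z − 2| < ε/23, so |(-z^3 + 6z^2 - 6z + 6) − 10| < ε.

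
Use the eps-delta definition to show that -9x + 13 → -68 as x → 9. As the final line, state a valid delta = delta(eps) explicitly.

Let eps > 0 be given. We need delta > 0 so that 0 < |x − 9| < delta implies |(-9x + 13) + 68| < eps.
|(-9x + 13) + 68| = |-9x + 81| = 9|x − 9|.
So 9|x − 9| < eps exactly when |x − 9| < eps/9.
Take delta = eps/9. If 0 < |x − 9| < delta then |(-9x + 13) + 68| = 9|x − 9| < 9·(eps/9) = eps.

delta = eps/9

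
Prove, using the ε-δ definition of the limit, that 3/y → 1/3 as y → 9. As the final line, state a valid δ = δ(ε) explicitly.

Fix ε > 0. We seek δ > 0 such that 0 < |y − 9| < δ implies |3/y − (1/3)| < ε.
|3/y − (1/3)| = 3·|9 − y|/(9·|y|) = 3|y − 9|/(9|y|).
Restrict δ ≤ 9/2. Then |y − 9| < 9/2 gives |y| > 9/2, so 9|y| > 81/2.
Then |3/y − (1/3)| < 3|y − 9|/(81/2), which is < ε when |y − 9| < (27/2)ε.
Take δ = min(9/2, (27/2)ε). Then 0 < |y − 9| < δ gives both |y − 9| < 9/2 and |y − 9| < (27/2)ε, so |3/y − (1/3)| < ε.

δ = min(9/2, (27/2)ε)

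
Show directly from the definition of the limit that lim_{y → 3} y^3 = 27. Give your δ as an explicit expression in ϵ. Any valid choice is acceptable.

Suppose ϵ > 0. We seek δ > 0 with 0 < |y − 3| < δ ⇒ |y^3 − 27| < ϵ.
Factor: y^3 − 27 = (y − 3)(y^2 + 3y + 9), so |y^3 − 27| = |y − 3|·|y^2 + 3y + 9|.
Restrict δ ≤ 1. Then |y − 3| < 1 gives |y| < 4, so by the triangle inequality |y^2 + 3y + 9| ≤ 4^2 + 3·4 + 9 = 37.
Hence |y^3 − 27| ≤ 37|y − 3|, which is < ϵ once |y − 3| < ϵ/37.
Take δ = min(1, ϵ/37). If 0 < |y − 3| < δ then both bounds hold and |y^3 − 27| ≤ 37|y − 3| < 37·(ϵ/37) = ϵ.

δ = min(1, ϵ/37)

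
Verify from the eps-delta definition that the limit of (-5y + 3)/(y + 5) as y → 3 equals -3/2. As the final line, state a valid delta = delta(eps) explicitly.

delta = min(4, (8/7)eps)

Let eps > 0 be given. We want delta > 0 with 0 < |y − 3| < delta ⇒ |(-5y + 3)/(y + 5) + 3/2| < eps.
Combining over a common denominator, (-5y + 3)/(y + 5) + 3/2 = [(-5y + 3)·8 − (-12)·(y + 5)] / [8·(y + 5)] = -28(y − 3) / (8(y + 5)).
So |(-5y + 3)/(y + 5) + 3/2| = 28|y − 3| / (8·|y + 5|).
Require delta ≤ 4, so |y + 5| ≥ |8| − |y − 3| > 8 − 4 = 4.
Hence |(-5y + 3)/(y + 5) + 3/2| < 28|y − 3|/(8·4) = (7/8)|y − 3|, which is < eps once |y − 3| < (8/7)eps.
Take delta = min(4, (8/7)eps). Then 0 < |y − 3| < delta forces both bounds, so |(-5y + 3)/(y + 5) + 3/2| < eps.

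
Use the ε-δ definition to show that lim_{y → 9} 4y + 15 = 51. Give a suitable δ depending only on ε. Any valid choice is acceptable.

δ = ε/4

Let ε > 0. We need δ > 0 so that 0 < |y − 9| < δ implies |(4y + 15) − 51| < ε.
|(4y + 15) − 51| = |4y - 36| = 4|y − 9|.
So 4|y − 9| < ε exactly when |y − 9| < ε/4.
Take δ = ε/4. If 0 < |y − 9| < δ then |(4y + 15) − 51| = 4|y − 9| < 4·(ε/4) = ε.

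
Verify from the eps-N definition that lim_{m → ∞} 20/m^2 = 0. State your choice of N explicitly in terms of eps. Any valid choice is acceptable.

Fix eps > 0. For m ≥ 1, |20/m^2 − 0| = 20/m^2.
20/m^2 < eps ⇔ m^2 > 20/eps ⇔ m > (20/eps)^{1/2}.
Take N = (20/eps)^{1/2}. Then m > N implies 20/m^2 < eps.

N = (20/eps)^{1/2}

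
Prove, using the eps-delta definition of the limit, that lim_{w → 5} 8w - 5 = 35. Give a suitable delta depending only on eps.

Let eps > 0. We need delta > 0 so that 0 < |w − 5| < delta implies |(8w - 5) − 35| < eps.
|(8w - 5) − 35| = |8w - 40| = 8|w − 5|.
So 8|w − 5| < eps exactly when |w − 5| < eps/8.
Choosing delta = eps/8 gives |(8w - 5) − 35| = 8|w − 5| < eps whenever |w − 5| < delta.

delta = eps/8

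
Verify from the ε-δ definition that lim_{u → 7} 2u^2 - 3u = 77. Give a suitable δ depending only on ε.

Suppose ε > 0. We want δ > 0 such that 0 < |u − 7| < δ implies |(2u^2 - 3u) − 77| < ε.
(2u^2 - 3u) − 77 = 2u^2 - 3u - 77 = (u − 7)(2u + 11).
So |(2u^2 - 3u) − 77| = |u − 7|·|2u + 11|.
Assume first that |u − 7| < 2, so |u| < 9. Then |2u + 11| ≤ 2·9 + 11 = 29.
Hence |(2u^2 - 3u) − 77| ≤ 29|u − 7| < ε provided |u − 7| < ε/29.
Take δ = min(2, ε/29). Then 0 < |u − 7| < δ gives both |u − 7| < 2 and |u − 7| < ε/29, so |(2u^2 - 3u) − 77| < ε.

δ = min(2, ε/29)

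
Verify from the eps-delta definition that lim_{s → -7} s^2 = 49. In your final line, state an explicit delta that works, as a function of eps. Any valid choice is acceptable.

Fix eps > 0. We seek delta > 0 with 0 < |s + 7| < delta ⇒ |s^2 − 49| < eps.
Factor: s^2 − 49 = (s + 7)(s - 7), so |s^2 − 49| = |s + 7|·|s - 7|.
Restrict delta ≤ 1. Then |s + 7| < 1 gives |s| < 8, so by the triangle inequality |s - 7| ≤ 8 + 7 = 15.
Hence |s^2 − 49| ≤ 15|s + 7|, which is < eps once |s + 7| < eps/15.
Take delta = min(1, eps/15). If 0 < |s + 7| < delta then both bounds hold and |s^2 − 49| ≤ 15|s + 7| < 15·(eps/15) = eps.

delta = min(1, eps/15)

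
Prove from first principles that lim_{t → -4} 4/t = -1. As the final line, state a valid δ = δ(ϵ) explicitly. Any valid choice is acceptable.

δ = min(2, 2ϵ)

Suppose ϵ > 0. We seek δ > 0 such that 0 < |t + 4| < δ implies |4/t + 1| < ϵ.
|4/t + 1| = 4·|-4 − t|/(4·|t|) = 4|t + 4|/(4|t|).
Require δ ≤ 2 so that |t| > 4 − 2 = 2, hence 4|t| > 8.
Then |4/t + 1| < 4|t + 4|/8, which is < ϵ when |t + 4| < 2ϵ.
Take δ = min(2, 2ϵ). Then 0 < |t + 4| < δ gives both |t + 4| < 2 and |t + 4| < 2ϵ, so |4/t + 1| < ϵ.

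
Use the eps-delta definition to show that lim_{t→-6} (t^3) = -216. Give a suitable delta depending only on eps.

delta = min(1, eps/127)

Suppose eps > 0. We seek delta > 0 with 0 < |t + 6| < delta ⇒ |t^3 + 216| < eps.
Factor: t^3 + 216 = (t + 6)(t^2 - 6t + 36), so |t^3 + 216| = |t + 6|·|t^2 - 6t + 36|.
Restrict delta ≤ 1. Then |t + 6| < 1 gives |t| < 7, so by the triangle inequality |t^2 - 6t + 36| ≤ 7^2 + 6·7 + 36 = 127.
Hence |t^3 + 216| ≤ 127|t + 6|, which is < eps once |t + 6| < eps/127.
Take delta = min(1, eps/127). If 0 < |t + 6| < delta then both bounds hold and |t^3 + 216| ≤ 127|t + 6| < 127·(eps/127) = eps.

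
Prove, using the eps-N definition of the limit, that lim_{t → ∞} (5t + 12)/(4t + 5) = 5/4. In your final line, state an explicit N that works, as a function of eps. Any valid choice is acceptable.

N = (23/16)/eps

Let eps > 0 be given. We seek N > 0 such that t > N implies |(5t + 12)/(4t + 5) − (5/4)| < eps.
(5t + 12)/(4t + 5) − (5/4) = (4(5t + 12) − 5(4t + 5)) / (4(4t + 5)) = 23/(4(4t + 5)).
For t > 0 we have 4t + 5 > 4t, so |(5t + 12)/(4t + 5) − (5/4)| = 23/(4(4t + 5)) < 23/(4·4t) = (23/16)/t.
Thus |(5t + 12)/(4t + 5) − (5/4)| < eps whenever t > (23/16)/eps.
Take N = (23/16)/eps. If t > N then |(5t + 12)/(4t + 5) − (5/4)| < (23/16)/t < eps.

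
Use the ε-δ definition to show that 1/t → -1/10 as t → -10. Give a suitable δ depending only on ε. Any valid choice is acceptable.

Suppose ε > 0. We seek δ > 0 such that 0 < |t + 10| < δ implies |1/t + 1/10| < ε.
|1/t + 1/10| = |-10 − t|/(10·|t|) = |t + 10|/(10|t|).
Restrict δ ≤ 5. Then |t + 10| < 5 gives |t| > 5, so 10|t| > 50.
Then |1/t + 1/10| < |t + 10|/50, which is < ε when |t + 10| < 50ε.
Take δ = min(5, 50ε). Then 0 < |t + 10| < δ gives both |t + 10| < 5 and |t + 10| < 50ε, so |1/t + 1/10| < ε.

δ = min(5, 50ε)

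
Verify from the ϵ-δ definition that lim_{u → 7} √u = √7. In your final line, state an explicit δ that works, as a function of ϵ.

δ = min(7, √7·ϵ)

Let ϵ > 0 be given. We want δ > 0 such that 0 < |u − 7| < δ implies |√u − √7| < ϵ.
Rationalise: √u − √7 = (u − 7)/(√u + √7), so |√u − √7| = |u − 7|/(√u + √7).
Restrict δ ≤ 7 so that |u − 7| < 7 forces u > 0, and then √u + √7 > √7.
Hence |√u − √7| < |u − 7|/√7, which is < ϵ once |u − 7| < √7·ϵ.
Take δ = min(7, √7·ϵ). If 0 < |u − 7| < δ then u > 0 and |√u − √7| < |u − 7|/√7 < ϵ.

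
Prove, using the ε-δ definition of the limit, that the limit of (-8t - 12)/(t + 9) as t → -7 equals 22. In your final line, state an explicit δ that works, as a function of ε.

Suppose ε > 0. We want δ > 0 with 0 < |t + 7| < δ ⇒ |(-8t - 12)/(t + 9) − 22| < ε.
Combining over a common denominator, (-8t - 12)/(t + 9) − 22 = [(-8t - 12)·2 − 44·(t + 9)] / [2·(t + 9)] = -60(t + 7) / (2(t + 9)).
So |(-8t - 12)/(t + 9) − 22| = 60|t + 7| / (2·|t + 9|).
Restrict δ ≤ 1. Then |t + 7| < 1 gives |t + 9| = |(t + 7) + 2| ≥ 2 − 1 = 1.
Hence |(-8t - 12)/(t + 9) − 22| < 60|t + 7|/(2·1) = 30|t + 7|, which is < ε once |t + 7| < (1/30)ε.
Take δ = min(1, (1/30)ε). Then 0 < |t + 7| < δ forces both bounds, so |(-8t - 12)/(t + 9) − 22| < ε.

δ = min(1, (1/30)ε)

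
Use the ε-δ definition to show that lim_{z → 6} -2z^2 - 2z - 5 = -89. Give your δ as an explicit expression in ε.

Let ε > 0. We want δ > 0 such that 0 < |z − 6| < δ implies |(-2z^2 - 2z - 5) + 89| < ε.
(-2z^2 - 2z - 5) + 89 = -2z^2 - 2z + 84 = (z − 6)(-2z - 14).
So |(-2z^2 - 2z - 5) + 89| = |z − 6|·|-2z - 14|.
Assume first that |z − 6| < 1, so |z| < 7. Then |-2z - 14| ≤ 2·7 + 14 = 28.
Hence |(-2z^2 - 2z - 5) + 89| ≤ 28|z − 6| < ε provided |z − 6| < ε/28.
Take δ = min(1, ε/28). Then 0 < |z − 6| < δ gives both |z − 6| < 1 and |z − 6| < ε/28, so |(-2z^2 - 2z - 5) + 89| < ε.

δ = min(1, ε/28)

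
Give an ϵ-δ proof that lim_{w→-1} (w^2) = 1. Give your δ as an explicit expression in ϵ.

δ = min(2, ϵ/4)

Suppose ϵ > 0. We seek δ > 0 with 0 < |w + 1| < δ ⇒ |w^2 − 1| < ϵ.
Factor: w^2 − 1 = (w + 1)(w - 1), so |w^2 − 1| = |w + 1|·|w - 1|.
Impose δ ≤ 2 so that |w| < 3; then |w - 1| ≤ 4.
Hence |w^2 − 1| ≤ 4|w + 1|, which is < ϵ once |w + 1| < ϵ/4.
Take δ = min(2, ϵ/4). If 0 < |w + 1| < δ then both bounds hold and |w^2 − 1| ≤ 4|w + 1| < 4·(ϵ/4) = ϵ.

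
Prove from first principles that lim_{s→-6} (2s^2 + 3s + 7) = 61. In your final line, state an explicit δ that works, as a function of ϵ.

δ = min(1, ϵ/23)

Let ϵ > 0 be given. We want δ > 0 such that 0 < |s + 6| < δ implies |(2s^2 + 3s + 7) − 61| < ϵ.
(2s^2 + 3s + 7) − 61 = 2s^2 + 3s - 54 = (s + 6)(2s - 9).
So |(2s^2 + 3s + 7) − 61| = |s + 6|·|2s - 9|.
Require δ ≤ 1. Then |s + 6| < 1 gives |s| < 7, and by the triangle inequality |2s - 9| ≤ 2·7 + 9 = 23.
Hence |(2s^2 + 3s + 7) − 61| ≤ 23|s + 6| < ϵ provided |s + 6| < ϵ/23.
Take δ = min(1, ϵ/23). Then 0 < |s + 6| < δ gives both |s + 6| < 1 and |s + 6| < ϵ/23, so |(2s^2 + 3s + 7) − 61| < ϵ.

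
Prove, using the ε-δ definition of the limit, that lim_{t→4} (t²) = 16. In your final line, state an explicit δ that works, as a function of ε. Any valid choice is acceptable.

Fix ε > 0. We seek δ > 0 with 0 < |t − 4| < δ ⇒ |t² − 16| < ε.
Factor: t² − 16 = (t − 4)(t + 4), so |t² − 16| = |t − 4|·|t + 4|.
Restrict δ ≤ 1. Then |t − 4| < 1 gives |t| < 5, so by the triangle inequality |t + 4| ≤ 5 + 4 = 9.
Hence |t² − 16| ≤ 9|t − 4|, which is < ε once |t − 4| < ε/9.
Take δ = min(1, ε/9). If 0 < |t − 4| < δ then both bounds hold and |t² − 16| ≤ 9|t − 4| < 9·(ε/9) = ε.

δ = min(1, ε/9)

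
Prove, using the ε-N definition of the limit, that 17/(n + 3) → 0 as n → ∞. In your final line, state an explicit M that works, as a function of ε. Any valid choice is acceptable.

Let ε > 0 be given. For n ≥ 1, |17/(n + 3) − 0| = 17/(n + 3) ≤ 17/n.
We need 17/n < ε, i.e. n > 17/ε.
Take M = 17/ε. If n > M then |17/(n + 3)| ≤ 17/n < ε.

M = 17/ε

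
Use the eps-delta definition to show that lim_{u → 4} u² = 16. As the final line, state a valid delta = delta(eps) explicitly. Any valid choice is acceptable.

delta = min(1, eps/9)

Suppose eps > 0. We seek delta > 0 with 0 < |u − 4| < delta ⇒ |u² − 16| < eps.
Factor: u² − 16 = (u − 4)(u + 4), so |u² − 16| = |u − 4|·|u + 4|.
Restrict delta ≤ 1. Then |u − 4| < 1 gives |u| < 5, so by the triangle inequality |u + 4| ≤ 5 + 4 = 9.
Hence |u² − 16| ≤ 9|u − 4|, which is < eps once |u − 4| < eps/9.
Take delta = min(1, eps/9). If 0 < |u − 4| < delta then both bounds hold and |u² − 16| ≤ 9|u − 4| < 9·(eps/9) = eps.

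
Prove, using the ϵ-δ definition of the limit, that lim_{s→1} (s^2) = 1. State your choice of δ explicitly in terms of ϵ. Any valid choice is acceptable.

Let ϵ > 0. We seek δ > 0 with 0 < |s − 1| < δ ⇒ |s^2 − 1| < ϵ.
Factor: s^2 − 1 = (s − 1)(s + 1), so |s^2 − 1| = |s − 1|·|s + 1|.
Restrict δ ≤ 1. Then |s − 1| < 1 gives |s| < 2, so by the triangle inequality |s + 1| ≤ 2 + 1 = 3.
Hence |s^2 − 1| ≤ 3|s − 1|, which is < ϵ once |s − 1| < ϵ/3.
Take δ = min(1, ϵ/3). If 0 < |s − 1| < δ then both bounds hold and |s^2 − 1| ≤ 3|s − 1| < 3·(ϵ/3) = ϵ.

δ = min(1, ϵ/3)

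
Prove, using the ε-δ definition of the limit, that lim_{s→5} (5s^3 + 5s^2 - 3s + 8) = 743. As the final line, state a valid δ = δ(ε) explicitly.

Let ε > 0 be given. We want δ > 0 such that 0 < |s − 5| < δ implies |(5s^3 + 5s^2 - 3s + 8) − 743| < ε.
(5s^3 + 5s^2 - 3s + 8) − 743 = 5s^3 + 5s^2 - 3s - 735 = (s − 5)(5s^2 + 30s + 147).
So |(5s^3 + 5s^2 - 3s + 8) − 743| = |s − 5|·|5s^2 + 30s + 147|.
Assume first that |s − 5| < 1, so |s| < 6. Then |5s^2 + 30s + 147| ≤ 5·6^2 + 30·6 + 147 = 507.
Hence |(5s^3 + 5s^2 - 3s + 8) − 743| ≤ 507|s − 5| < ε provided |s − 5| < ε/507.
Take δ = min(1, ε/507). Then 0 < |s − 5| < δ gives both |s − 5| < 1 and |s − 5| < ε/507, so |(5s^3 + 5s^2 - 3s + 8) − 743| < ε.

δ = min(1, ε/507)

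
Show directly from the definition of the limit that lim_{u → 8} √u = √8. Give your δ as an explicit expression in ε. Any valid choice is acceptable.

δ = min(8, √8·ε)

Suppose ε > 0. We want δ > 0 such that 0 < |u − 8| < δ implies |√u − √8| < ε.
Rationalise: √u − √8 = (u − 8)/(√u + √8), so |√u − √8| = |u − 8|/(√u + √8).
Restrict δ ≤ 8 so that |u − 8| < 8 forces u > 0, and then √u + √8 > √8.
Hence |√u − √8| < |u − 8|/√8, which is < ε once |u − 8| < √8·ε.
Take δ = min(8, √8·ε). If 0 < |u − 8| < δ then u > 0 and |√u − √8| < |u − 8|/√8 < ε.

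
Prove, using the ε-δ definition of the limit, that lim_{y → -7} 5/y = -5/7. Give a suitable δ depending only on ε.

Let ε > 0 be given. We seek δ > 0 such that 0 < |y + 7| < δ implies |5/y + 5/7| < ε.
|5/y + 5/7| = 5·|-7 − y|/(7·|y|) = 5|y + 7|/(7|y|).
Require δ ≤ 7/2 so that |y| > 7 − 7/2 = 7/2, hence 7|y| > 49/2.
Then |5/y + 5/7| < 5|y + 7|/(49/2), which is < ε when |y + 7| < (49/10)ε.
Take δ = min(7/2, (49/10)ε). Then 0 < |y + 7| < δ gives both |y + 7| < 7/2 and |y + 7| < (49/10)ε, so |5/y + 5/7| < ε.

δ = min(7/2, (49/10)ε)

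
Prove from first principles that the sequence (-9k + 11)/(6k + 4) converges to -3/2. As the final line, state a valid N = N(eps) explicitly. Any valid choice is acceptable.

Let eps > 0 be given. For k ≥ 1, |(-9k + 11)/(6k + 4) + 3/2| = |102|/(6(6k + 4)) = 102/(6(6k + 4)).
Since 6k + 4 ≥ 6k for k ≥ 1, this is ≤ 102/(6·6k) = (17/6)/k.
So |(-9k + 11)/(6k + 4) + 3/2| < eps whenever k > (17/6)/eps.
Take N = (17/6)/eps. If k > N then |(-9k + 11)/(6k + 4) + 3/2| ≤ (17/6)/k < eps.

N = (17/6)/eps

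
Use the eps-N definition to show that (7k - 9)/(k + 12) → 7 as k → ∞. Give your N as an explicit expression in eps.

N = 93/eps

Let eps > 0. For k ≥ 1, |(7k - 9)/(k + 12) − 7| = |-93|/((k + 12)) = 93/((k + 12)).
Since k + 12 ≥ k for k ≥ 1, this is ≤ 93/(k) = 93/k.
So |(7k - 9)/(k + 12) − 7| < eps whenever k > 93/eps.
Take N = 93/eps. If k > N then |(7k - 9)/(k + 12) − 7| ≤ 93/k < eps.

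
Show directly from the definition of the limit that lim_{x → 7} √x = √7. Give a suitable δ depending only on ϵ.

Suppose ϵ > 0. We want δ > 0 such that 0 < |x − 7| < δ implies |√x − √7| < ϵ.
Rationalise: √x − √7 = (x − 7)/(√x + √7), so |√x − √7| = |x − 7|/(√x + √7).
Restrict δ ≤ 7 so that |x − 7| < 7 forces x > 0, and then √x + √7 > √7.
Hence |√x − √7| < |x − 7|/√7, which is < ϵ once |x − 7| < √7·ϵ.
Take δ = min(7, √7·ϵ). If 0 < |x − 7| < δ then x > 0 and |√x − √7| < |x − 7|/√7 < ϵ.

δ = min(7, √7·ϵ)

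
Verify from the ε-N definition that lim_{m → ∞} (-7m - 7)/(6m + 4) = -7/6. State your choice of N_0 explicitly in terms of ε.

Let ε > 0. For m ≥ 1, |(-7m - 7)/(6m + 4) + 7/6| = |-14|/(6(6m + 4)) = 14/(6(6m + 4)).
Since 6m + 4 ≥ 6m for m ≥ 1, this is ≤ 14/(6·6m) = (7/18)/m.
So |(-7m - 7)/(6m + 4) + 7/6| < ε whenever m > (7/18)/ε.
Take N_0 = (7/18)/ε. If m > N_0 then |(-7m - 7)/(6m + 4) + 7/6| ≤ (7/18)/m < ε.

N_0 = (7/18)/ε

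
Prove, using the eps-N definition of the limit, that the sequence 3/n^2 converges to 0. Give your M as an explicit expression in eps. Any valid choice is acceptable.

Suppose eps > 0. For n ≥ 1, |3/n^2 − 0| = 3/n^2.
3/n^2 < eps ⇔ n^2 > 3/eps ⇔ n > (3/eps)^{1/2}.
Take M = (3/eps)^{1/2}. Then n > M implies 3/n^2 < eps.

M = (3/eps)^{1/2}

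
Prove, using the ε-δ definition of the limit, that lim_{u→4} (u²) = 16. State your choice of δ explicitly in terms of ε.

δ = min(1, ε/9)

Let ε > 0 be given. We seek δ > 0 with 0 < |u − 4| < δ ⇒ |u² − 16| < ε.
Factor: u² − 16 = (u − 4)(u + 4), so |u² − 16| = |u − 4|·|u + 4|.
Impose δ ≤ 1 so that |u| < 5; then |u + 4| ≤ 9.
Hence |u² − 16| ≤ 9|u − 4|, which is < ε once |u − 4| < ε/9.
Take δ = min(1, ε/9). If 0 < |u − 4| < δ then both bounds hold and |u² − 16| ≤ 9|u − 4| < 9·(ε/9) = ε.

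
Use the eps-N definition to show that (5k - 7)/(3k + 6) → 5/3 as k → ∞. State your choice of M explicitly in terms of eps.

Fix eps > 0. For k ≥ 1, |(5k - 7)/(3k + 6) − (5/3)| = |-51|/(3(3k + 6)) = 51/(3(3k + 6)).
Since 3k + 6 ≥ 3k for k ≥ 1, this is ≤ 51/(3·3k) = (17/3)/k.
So |(5k - 7)/(3k + 6) − (5/3)| < eps whenever k > (17/3)/eps.
Take M = (17/3)/eps. If k > M then |(5k - 7)/(3k + 6) − (5/3)| ≤ (17/3)/k < eps.

M = (17/3)/eps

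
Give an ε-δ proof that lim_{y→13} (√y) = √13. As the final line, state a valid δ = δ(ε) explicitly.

δ = min(13, √13·ε)

Let ε > 0 be given. We want δ > 0 such that 0 < |y − 13| < δ implies |√y − √13| < ε.
Multiplying by the conjugate, |√y − √13| = |y − 13|/(√y + √13).
Restrict δ ≤ 13 so that |y − 13| < 13 forces y > 0, and then √y + √13 > √13.
Hence |√y − √13| < |y − 13|/√13, which is < ε once |y − 13| < √13·ε.
Take δ = min(13, √13·ε). If 0 < |y − 13| < δ then y > 0 and |√y − √13| < |y − 13|/√13 < ε.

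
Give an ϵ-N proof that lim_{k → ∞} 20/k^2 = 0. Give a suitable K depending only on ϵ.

Suppose ϵ > 0. For k ≥ 1, |20/k^2 − 0| = 20/k^2.
20/k^2 < ϵ ⇔ k^2 > 20/ϵ ⇔ k > (20/ϵ)^{1/2}.
Take K = (20/ϵ)^{1/2}. Then k > K implies 20/k^2 < ϵ.

K = (20/ϵ)^{1/2}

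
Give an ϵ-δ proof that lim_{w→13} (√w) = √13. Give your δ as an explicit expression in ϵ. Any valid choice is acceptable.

Let ϵ > 0. We want δ > 0 such that 0 < |w − 13| < δ implies |√w − √13| < ϵ.
Multiplying by the conjugate, |√w − √13| = |w − 13|/(√w + √13).
Restrict δ ≤ 13 so that |w − 13| < 13 forces w > 0, and then √w + √13 > √13.
Hence |√w − √13| < |w − 13|/√13, which is < ϵ once |w − 13| < √13·ϵ.
Take δ = min(13, √13·ϵ). If 0 < |w − 13| < δ then w > 0 and |√w − √13| < |w − 13|/√13 < ϵ.

δ = min(13, √13·ϵ)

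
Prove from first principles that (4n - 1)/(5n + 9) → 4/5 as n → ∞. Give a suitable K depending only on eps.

K = (41/25)/eps

Fix eps > 0. For n ≥ 1, |(4n - 1)/(5n + 9) − (4/5)| = |-41|/(5(5n + 9)) = 41/(5(5n + 9)).
Since 5n + 9 ≥ 5n for n ≥ 1, this is ≤ 41/(5·5n) = (41/25)/n.
So |(4n - 1)/(5n + 9) − (4/5)| < eps whenever n > (41/25)/eps.
Take K = (41/25)/eps. If n > K then |(4n - 1)/(5n + 9) − (4/5)| ≤ (41/25)/n < eps.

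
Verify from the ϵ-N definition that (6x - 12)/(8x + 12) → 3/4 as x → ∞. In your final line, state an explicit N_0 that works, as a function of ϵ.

Let ϵ > 0 be given. We seek N_0 > 0 such that x > N_0 implies |(6x - 12)/(8x + 12) − (3/4)| < ϵ.
(6x - 12)/(8x + 12) − (3/4) = (8(6x - 12) − 6(8x + 12)) / (8(8x + 12)) = -168/(8(8x + 12)).
For x > 0 we have 8x + 12 > 8x, so |(6x - 12)/(8x + 12) − (3/4)| = 168/(8(8x + 12)) < 168/(8·8x) = (21/8)/x.
Thus |(6x - 12)/(8x + 12) − (3/4)| < ϵ whenever x > (21/8)/ϵ.
Take N_0 = (21/8)/ϵ. If x > N_0 then |(6x - 12)/(8x + 12) − (3/4)| < (21/8)/x < ϵ.

N_0 = (21/8)/ϵ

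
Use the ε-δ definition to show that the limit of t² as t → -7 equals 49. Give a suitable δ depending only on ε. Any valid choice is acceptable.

δ = min(2, ε/16)

Suppose ε > 0. We seek δ > 0 with 0 < |t + 7| < δ ⇒ |t² − 49| < ε.
Factor: t² − 49 = (t + 7)(t - 7), so |t² − 49| = |t + 7|·|t - 7|.
Restrict δ ≤ 2. Then |t + 7| < 2 gives |t| < 9, so by the triangle inequality |t - 7| ≤ 9 + 7 = 16.
Hence |t² − 49| ≤ 16|t + 7|, which is < ε once |t + 7| < ε/16.
Take δ = min(2, ε/16). If 0 < |t + 7| < δ then both bounds hold and |t² − 49| ≤ 16|t + 7| < 16·(ε/16) = ε.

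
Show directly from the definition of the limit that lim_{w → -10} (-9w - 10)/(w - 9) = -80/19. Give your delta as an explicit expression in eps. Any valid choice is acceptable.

Let eps > 0 be given. We want delta > 0 with 0 < |w + 10| < delta ⇒ |(-9w - 10)/(w - 9) + 80/19| < eps.
Combining over a common denominator, (-9w - 10)/(w - 9) + 80/19 = [(-9w - 10)·(-19) − 80·(w - 9)] / [(-19)·(w - 9)] = 91(w + 10) / ((-19)(w - 9)).
So |(-9w - 10)/(w - 9) + 80/19| = 91|w + 10| / (19·|w − 9|).
Restrict delta ≤ 19/2. Then |w + 10| < 19/2 gives |w − 9| = |(w + 10) + (-19)| ≥ 19 − 19/2 = 19/2.
Hence |(-9w - 10)/(w - 9) + 80/19| < 91|w + 10|/(19·(19/2)) = (182/361)|w + 10|, which is < eps once |w + 10| < (361/182)eps.
Take delta = min(19/2, (361/182)eps). Then 0 < |w + 10| < delta forces both bounds, so |(-9w - 10)/(w - 9) + 80/19| < eps.

delta = min(19/2, (361/182)eps)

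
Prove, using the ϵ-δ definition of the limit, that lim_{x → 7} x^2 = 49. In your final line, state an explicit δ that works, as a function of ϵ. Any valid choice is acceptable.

Suppose ϵ > 0. We seek δ > 0 with 0 < |x − 7| < δ ⇒ |x^2 − 49| < ϵ.
Factor: x^2 − 49 = (x − 7)(x + 7), so |x^2 − 49| = |x − 7|·|x + 7|.
Restrict δ ≤ 1. Then |x − 7| < 1 gives |x| < 8, so by the triangle inequality |x + 7| ≤ 8 + 7 = 15.
Hence |x^2 − 49| ≤ 15|x − 7|, which is < ϵ once |x − 7| < ϵ/15.
Take δ = min(1, ϵ/15). If 0 < |x − 7| < δ then both bounds hold and |x^2 − 49| ≤ 15|x − 7| < 15·(ϵ/15) = ϵ.

δ = min(1, ϵ/15)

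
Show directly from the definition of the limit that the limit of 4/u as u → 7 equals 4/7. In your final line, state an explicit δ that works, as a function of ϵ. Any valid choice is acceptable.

Fix ϵ > 0. We seek δ > 0 such that 0 < |u − 7| < δ implies |4/u − (4/7)| < ϵ.
|4/u − (4/7)| = 4·|7 − u|/(7·|u|) = 4|u − 7|/(7|u|).
Restrict δ ≤ 7/2. Then |u − 7| < 7/2 gives |u| > 7/2, so 7|u| > 49/2.
Then |4/u − (4/7)| < 4|u − 7|/(49/2), which is < ϵ when |u − 7| < (49/8)ϵ.
Take δ = min(7/2, (49/8)ϵ). Then 0 < |u − 7| < δ gives both |u − 7| < 7/2 and |u − 7| < (49/8)ϵ, so |4/u − (4/7)| < ϵ.

δ = min(7/2, (49/8)ϵ)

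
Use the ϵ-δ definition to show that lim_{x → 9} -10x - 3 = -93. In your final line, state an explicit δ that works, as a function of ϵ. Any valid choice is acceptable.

δ = ϵ/10

Let ϵ > 0. We need δ > 0 so that 0 < |x − 9| < δ implies |(-10x - 3) + 93| < ϵ.
|(-10x - 3) + 93| = |-10x + 90| = 10|x − 9|.
Thus it suffices that |x − 9| < ϵ/10.
Choosing δ = ϵ/10 gives |(-10x - 3) + 93| = 10|x − 9| < ϵ whenever |x − 9| < δ.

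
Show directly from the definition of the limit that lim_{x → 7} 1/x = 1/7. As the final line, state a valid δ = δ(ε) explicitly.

δ = min(7/2, (49/2)ε)

Fix ε > 0. We seek δ > 0 such that 0 < |x − 7| < δ implies |1/x − (1/7)| < ε.
|1/x − (1/7)| = |7 − x|/(7·|x|) = |x − 7|/(7|x|).
Require δ ≤ 7/2 so that |x| > 7 − 7/2 = 7/2, hence 7|x| > 49/2.
Then |1/x − (1/7)| < |x − 7|/(49/2), which is < ε when |x − 7| < (49/2)ε.
Take δ = min(7/2, (49/2)ε). Then 0 < |x − 7| < δ gives both |x − 7| < 7/2 and |x − 7| < (49/2)ε, so |1/x − (1/7)| < ε.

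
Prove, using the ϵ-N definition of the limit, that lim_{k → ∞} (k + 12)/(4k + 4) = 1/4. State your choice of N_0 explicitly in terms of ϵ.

Suppose ϵ > 0. For k ≥ 1, |(k + 12)/(4k + 4) − (1/4)| = |44|/(4(4k + 4)) = 44/(4(4k + 4)).
Since 4k + 4 ≥ 4k for k ≥ 1, this is ≤ 44/(4·4k) = (11/4)/k.
So |(k + 12)/(4k + 4) − (1/4)| < ϵ whenever k > (11/4)/ϵ.
Take N_0 = (11/4)/ϵ. If k > N_0 then |(k + 12)/(4k + 4) − (1/4)| ≤ (11/4)/k < ϵ.

N_0 = (11/4)/ϵ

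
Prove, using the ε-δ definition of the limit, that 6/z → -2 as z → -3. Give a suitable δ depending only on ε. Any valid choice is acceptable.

δ = min(3/2, (3/4)ε)

Suppose ε > 0. We seek δ > 0 such that 0 < |z + 3| < δ implies |6/z + 2| < ε.
|6/z + 2| = 6·|-3 − z|/(3·|z|) = 6|z + 3|/(3|z|).
Restrict δ ≤ 3/2. Then |z + 3| < 3/2 gives |z| > 3/2, so 3|z| > 9/2.
Then |6/z + 2| < 6|z + 3|/(9/2), which is < ε when |z + 3| < (3/4)ε.
Take δ = min(3/2, (3/4)ε). Then 0 < |z + 3| < δ gives both |z + 3| < 3/2 and |z + 3| < (3/4)ε, so |6/z + 2| < ε.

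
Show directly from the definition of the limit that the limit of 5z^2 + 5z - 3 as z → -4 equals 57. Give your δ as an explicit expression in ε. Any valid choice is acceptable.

Suppose ε > 0. We want δ > 0 such that 0 < |z + 4| < δ implies |(5z^2 + 5z - 3) − 57| < ε.
(5z^2 + 5z - 3) − 57 = 5z^2 + 5z - 60 = (z + 4)(5z - 15).
So |(5z^2 + 5z - 3) − 57| = |z + 4|·|5z - 15|.
Require δ ≤ 1. Then |z + 4| < 1 gives |z| < 5, and by the triangle inequality |5z - 15| ≤ 5·5 + 15 = 40.
Hence |(5z^2 + 5z - 3) − 57| ≤ 40|z + 4| < ε provided |z + 4| < ε/40.
Take δ = min(1, ε/40). Then 0 < |z + 4| < δ gives both |z + 4| < 1 and |z + 4| < ε/40, so |(5z^2 + 5z - 3) − 57| < ε.

δ = min(1, ε/40)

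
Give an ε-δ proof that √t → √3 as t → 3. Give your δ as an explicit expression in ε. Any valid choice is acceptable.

Let ε > 0 be given. We want δ > 0 such that 0 < |t − 3| < δ implies |√t − √3| < ε.
Multiplying by the conjugate, |√t − √3| = |t − 3|/(√t + √3).
Restrict δ ≤ 3 so that |t − 3| < 3 forces t > 0, and then √t + √3 > √3.
Hence |√t − √3| < |t − 3|/√3, which is < ε once |t − 3| < √3·ε.
Take δ = min(3, √3·ε). If 0 < |t − 3| < δ then t > 0 and |√t − √3| < |t − 3|/√3 < ε.

δ = min(3, √3·ε)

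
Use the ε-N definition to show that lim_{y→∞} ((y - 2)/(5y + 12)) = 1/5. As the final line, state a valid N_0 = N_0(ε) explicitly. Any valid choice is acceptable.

N_0 = (22/25)/ε

Suppose ε > 0. We seek N_0 > 0 such that y > N_0 implies |(y - 2)/(5y + 12) − (1/5)| < ε.
(y - 2)/(5y + 12) − (1/5) = (5(y - 2) − (5y + 12)) / (5(5y + 12)) = -22/(5(5y + 12)).
For y > 0 we have 5y + 12 > 5y, so |(y - 2)/(5y + 12) − (1/5)| = 22/(5(5y + 12)) < 22/(5·5y) = (22/25)/y.
Thus |(y - 2)/(5y + 12) − (1/5)| < ε whenever y > (22/25)/ε.
Take N_0 = (22/25)/ε. If y > N_0 then |(y - 2)/(5y + 12) − (1/5)| < (22/25)/y < ε.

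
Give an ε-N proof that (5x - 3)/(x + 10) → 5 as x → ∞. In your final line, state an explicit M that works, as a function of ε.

M = 53/ε

Let ε > 0 be given. We seek M > 0 such that x > M implies |(5x - 3)/(x + 10) − 5| < ε.
(5x - 3)/(x + 10) − 5 = ((5x - 3) − 5(x + 10)) / ((x + 10)) = -53/((x + 10)).
For x > 0 we have x + 10 > x, so |(5x - 3)/(x + 10) − 5| = 53/((x + 10)) < 53/(x) = 53/x.
Thus |(5x - 3)/(x + 10) − 5| < ε whenever x > 53/ε.
Take M = 53/ε. If x > M then |(5x - 3)/(x + 10) − 5| < 53/x < ε.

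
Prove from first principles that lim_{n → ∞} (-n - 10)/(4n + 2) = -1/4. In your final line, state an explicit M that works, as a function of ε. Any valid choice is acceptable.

M = (19/8)/ε

Let ε > 0 be given. For n ≥ 1, |(-n - 10)/(4n + 2) + 1/4| = |-38|/(4(4n + 2)) = 38/(4(4n + 2)).
Since 4n + 2 ≥ 4n for n ≥ 1, this is ≤ 38/(4·4n) = (19/8)/n.
So |(-n - 10)/(4n + 2) + 1/4| < ε whenever n > (19/8)/ε.
Take M = (19/8)/ε. If n > M then |(-n - 10)/(4n + 2) + 1/4| ≤ (19/8)/n < ε.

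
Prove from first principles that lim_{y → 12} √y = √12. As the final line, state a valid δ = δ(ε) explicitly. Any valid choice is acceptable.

Suppose ε > 0. We want δ > 0 such that 0 < |y − 12| < δ implies |√y − √12| < ε.
Multiplying by the conjugate, |√y − √12| = |y − 12|/(√y + √12).
Restrict δ ≤ 12 so that |y − 12| < 12 forces y > 0, and then √y + √12 > √12.
Hence |√y − √12| < |y − 12|/√12, which is < ε once |y − 12| < √12·ε.
Take δ = min(12, √12·ε). If 0 < |y − 12| < δ then y > 0 and |√y − √12| < |y − 12|/√12 < ε.

δ = min(12, √12·ε)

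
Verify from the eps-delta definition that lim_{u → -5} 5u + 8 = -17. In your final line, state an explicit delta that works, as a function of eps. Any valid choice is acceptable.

Let eps > 0 be given. We need delta > 0 so that 0 < |u + 5| < delta implies |(5u + 8) + 17| < eps.
Since (5u + 8) + 17 = 5(u + 5), we have |(5u + 8) + 17| = 5|u + 5|.
Thus it suffices that |u + 5| < eps/5.
Choosing delta = eps/5 gives |(5u + 8) + 17| = 5|u + 5| < eps whenever |u + 5| < delta.

delta = eps/5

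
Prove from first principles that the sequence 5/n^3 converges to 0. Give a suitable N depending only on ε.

N = (5/ε)^{1/3}

Suppose ε > 0. For n ≥ 1, |5/n^3 − 0| = 5/n^3.
5/n^3 < ε ⇔ n^3 > 5/ε ⇔ n > (5/ε)^{1/3}.
Take N = (5/ε)^{1/3}. Then n > N implies 5/n^3 < ε.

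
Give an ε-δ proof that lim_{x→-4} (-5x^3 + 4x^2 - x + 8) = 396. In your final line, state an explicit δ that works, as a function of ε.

δ = min(1, ε/342)

Suppose ε > 0. We want δ > 0 such that 0 < |x + 4| < δ implies |(-5x^3 + 4x^2 - x + 8) − 396| < ε.
(-5x^3 + 4x^2 - x + 8) − 396 = -5x^3 + 4x^2 - x - 388 = (x + 4)(-5x^2 + 24x - 97).
So |(-5x^3 + 4x^2 - x + 8) − 396| = |x + 4|·|-5x^2 + 24x - 97|.
Assume first that |x + 4| < 1, so |x| < 5. Then |-5x^2 + 24x - 97| ≤ 5·5^2 + 24·5 + 97 = 342.
Hence |(-5x^3 + 4x^2 - x + 8) − 396| ≤ 342|x + 4| < ε provided |x + 4| < ε/342.
Choosing δ = min(1, ε/342) ensures both conditions, hence |(-5x^3 + 4x^2 - x + 8) − 396| < ε.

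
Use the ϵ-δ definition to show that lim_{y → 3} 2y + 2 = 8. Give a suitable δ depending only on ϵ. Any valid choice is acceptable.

Let ϵ > 0. We need δ > 0 so that 0 < |y − 3| < δ implies |(2y + 2) − 8| < ϵ.
Since (2y + 2) − 8 = 2(y − 3), we have |(2y + 2) − 8| = 2|y − 3|.
Thus it suffices that |y − 3| < ϵ/2.
Choosing δ = ϵ/2 gives |(2y + 2) − 8| = 2|y − 3| < ϵ whenever |y − 3| < δ.

δ = ϵ/2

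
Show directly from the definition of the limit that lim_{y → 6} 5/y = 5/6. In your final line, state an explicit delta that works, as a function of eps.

Let eps > 0. We seek delta > 0 such that 0 < |y − 6| < delta implies |5/y − (5/6)| < eps.
|5/y − (5/6)| = 5·|6 − y|/(6·|y|) = 5|y − 6|/(6|y|).
Require delta ≤ 3 so that |y| > 6 − 3 = 3, hence 6|y| > 18.
Then |5/y − (5/6)| < 5|y − 6|/18, which is < eps when |y − 6| < (18/5)eps.
Take delta = min(3, (18/5)eps). Then 0 < |y − 6| < delta gives both |y − 6| < 3 and |y − 6| < (18/5)eps, so |5/y − (5/6)| < eps.

delta = min(3, (18/5)eps)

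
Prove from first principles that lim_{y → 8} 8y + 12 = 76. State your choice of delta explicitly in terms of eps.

Suppose eps > 0. We need delta > 0 so that 0 < |y − 8| < delta implies |(8y + 12) − 76| < eps.
Since (8y + 12) − 76 = 8(y − 8), we have |(8y + 12) − 76| = 8|y − 8|.
So 8|y − 8| < eps exactly when |y − 8| < eps/8.
Choosing delta = eps/8 gives |(8y + 12) − 76| = 8|y − 8| < eps whenever |y − 8| < delta.

delta = eps/8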